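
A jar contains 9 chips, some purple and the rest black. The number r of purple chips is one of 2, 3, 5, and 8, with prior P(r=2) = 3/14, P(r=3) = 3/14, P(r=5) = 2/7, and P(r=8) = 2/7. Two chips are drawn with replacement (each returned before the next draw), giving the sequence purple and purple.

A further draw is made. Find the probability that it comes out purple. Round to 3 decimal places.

0.746

The likelihood of the observed sequence under each hypothesis: P(data | r = 2) = (2/9)(2/9) = 0.049383; P(data | r = 3) = (3/9)(3/9) = 0.11111; P(data | r = 5) = (5/9)(5/9) = 0.30864; P(data | r = 8) = (8/9)(8/9) = 0.79012.
Weighting by the prior gives 3/14 · 0.049383 = 0.010582, 3/14 · 0.11111 = 0.02381, 2/7 · 0.30864 = 0.088183, 2/7 · 0.79012 = 0.22575; with total 0.34832.
The posterior is then P(r = 2 | data) = 0.03038, P(r = 3 | data) = 0.068354, P(r = 5 | data) = 0.25316, P(r = 8 | data) = 0.6481.
Averaging over the posterior, P(purple next | data) = (2/9)(0.03038) + (1/3)(0.068354) + (5/9)(0.25316) + (8/9)(0.6481) = 0.74627.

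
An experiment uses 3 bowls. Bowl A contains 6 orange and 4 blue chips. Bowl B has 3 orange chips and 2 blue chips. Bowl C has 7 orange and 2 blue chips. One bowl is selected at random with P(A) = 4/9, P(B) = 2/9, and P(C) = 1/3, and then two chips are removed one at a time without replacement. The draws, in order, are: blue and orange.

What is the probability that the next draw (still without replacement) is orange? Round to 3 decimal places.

Under each hypothesis, the probability of the observed sequence is: P(data | bowl A) = (4/10)(6/9) = 4/15; P(data | bowl B) = (2/5)(3/4) = 3/10; P(data | bowl C) = (2/9)(7/8) = 7/36.
Weighting by the prior gives 4/9 · 4/15 = 16/135, 2/9 · 3/10 = 1/15, 1/3 · 7/36 = 7/108; with total 1/4.
Dividing through by the total gives posterior P(bowl A | data) = 64/135, P(bowl B | data) = 4/15, P(bowl C | data) = 7/27.
Averaging over the posterior, P(orange next | data) = (5/8)(64/135) + (2/3)(4/15) + (6/7)(7/27) = 94/135.

0.696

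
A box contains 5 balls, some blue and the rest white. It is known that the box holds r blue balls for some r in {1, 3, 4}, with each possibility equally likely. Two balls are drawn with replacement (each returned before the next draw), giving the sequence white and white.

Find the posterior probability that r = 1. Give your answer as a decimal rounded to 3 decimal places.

0.762

For each hypothesis, P(data | H) works out to: P(data | r = 1) = (4/5)(4/5) = 16/25; P(data | r = 3) = (2/5)(2/5) = 4/25; P(data | r = 4) = (1/5)(1/5) = 1/25.
Multiplying each by its prior: 1/3 · 16/25 = 16/75, 1/3 · 4/25 = 4/75, 1/3 · 1/25 = 1/75; summing to 7/25.
By Bayes' rule, P(r = 1 | data) = (16/75) / (7/25) = 16/21.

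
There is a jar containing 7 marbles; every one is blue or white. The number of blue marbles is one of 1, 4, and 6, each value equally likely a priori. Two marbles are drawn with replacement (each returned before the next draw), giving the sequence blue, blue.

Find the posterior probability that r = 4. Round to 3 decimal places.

0.302

For each hypothesis, P(data | H) works out to: P(data | r = 1) = (1/7)(1/7) = 1/49; P(data | r = 4) = (4/7)(4/7) = 16/49; P(data | r = 6) = (6/7)(6/7) = 36/49.
The prior-weighted likelihoods are 1/3 · 1/49 = 1/147, 1/3 · 16/49 = 16/147, 1/3 · 36/49 = 12/49; with total 53/147.
So P(r = 4 | data) = (16/147) / (53/147) = 16/53.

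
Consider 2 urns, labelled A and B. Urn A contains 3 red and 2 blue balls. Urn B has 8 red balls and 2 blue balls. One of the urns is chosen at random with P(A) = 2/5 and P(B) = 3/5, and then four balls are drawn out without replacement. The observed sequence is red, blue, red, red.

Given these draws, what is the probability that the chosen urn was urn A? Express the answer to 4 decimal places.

Compute the likelihood of the observed sequence for each case: P(data | urn A) = (3/5)(2/4)(2/3)(1/2) = 1/10; P(data | urn B) = (8/10)(2/9)(7/8)(6/7) = 2/15.
The prior-weighted likelihoods are 2/5 · 1/10 = 1/25, 3/5 · 2/15 = 2/25; summing to 3/25.
By Bayes' rule, P(urn A | data) = (1/25) / (3/25) = 1/3.

0.3333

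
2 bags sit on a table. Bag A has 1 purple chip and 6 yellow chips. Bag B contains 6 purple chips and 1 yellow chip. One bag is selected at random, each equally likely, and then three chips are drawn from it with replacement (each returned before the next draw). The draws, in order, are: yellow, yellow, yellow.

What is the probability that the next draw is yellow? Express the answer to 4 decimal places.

The likelihood of the observed sequence under each hypothesis: P(data | bag A) = (6/7)(6/7)(6/7) = 216/343; P(data | bag B) = (1/7)(1/7)(1/7) = 1/343.
Multiplying each by its prior: 1/2 · 216/343 = 108/343, 1/2 · 1/343 = 1/686; with total 31/98.
The posterior is then P(bag A | data) = 0.99539, P(bag B | data) = 0.0046083.
Averaging over the posterior, P(yellow next | data) = (6/7)(0.99539) + (1/7)(0.0046083) = 0.85385.

0.8539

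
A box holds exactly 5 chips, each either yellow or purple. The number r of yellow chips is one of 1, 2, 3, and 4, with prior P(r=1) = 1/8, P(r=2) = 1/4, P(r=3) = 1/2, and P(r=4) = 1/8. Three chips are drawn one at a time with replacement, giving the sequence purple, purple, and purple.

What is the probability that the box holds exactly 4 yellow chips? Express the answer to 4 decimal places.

0.0066

The likelihood of the observed sequence under each hypothesis: P(data | r = 1) = (4/5)(4/5)(4/5) = 64/125; P(data | r = 2) = (3/5)(3/5)(3/5) = 27/125; P(data | r = 3) = (2/5)(2/5)(2/5) = 8/125; P(data | r = 4) = (1/5)(1/5)(1/5) = 1/125.
Weighting by the prior gives 1/8 · 64/125 = 8/125, 1/4 · 27/125 = 27/500, 1/2 · 8/125 = 4/125, 1/8 · 1/125 = 1/1000; summing to 151/1000.
Therefore the posterior P(r = 4 | data) = (1/1000) / (151/1000) = 1/151.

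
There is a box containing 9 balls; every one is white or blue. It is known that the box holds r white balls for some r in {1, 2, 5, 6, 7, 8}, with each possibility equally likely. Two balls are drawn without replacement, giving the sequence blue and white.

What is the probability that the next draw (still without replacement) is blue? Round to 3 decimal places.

0.436

Compute the likelihood of the observed sequence for each case: P(data | r = 1) = (8/9)(1/8) = 1/9; P(data | r = 2) = (7/9)(2/8) = 7/36; P(data | r = 5) = (4/9)(5/8) = 5/18; P(data | r = 6) = (3/9)(6/8) = 1/4; P(data | r = 7) = (2/9)(7/8) = 7/36; P(data | r = 8) = (1/9)(8/8) = 1/9.
Multiplying each by its prior: 1/6 · 1/9 = 1/54, 1/6 · 7/36 = 7/216, 1/6 · 5/18 = 5/108, 1/6 · 1/4 = 1/24, 1/6 · 7/36 = 7/216, 1/6 · 1/9 = 1/54; with total 41/216.
The posterior is then P(r = 1 | data) = 4/41, P(r = 2 | data) = 7/41, P(r = 5 | data) = 10/41, P(r = 6 | data) = 9/41, P(r = 7 | data) = 7/41, P(r = 8 | data) = 4/41.
So P(blue next | data) = Σ P(blue next | H) P(H | data) = (1)(4/41) + (6/7)(7/41) + (3/7)(10/41) + (2/7)(9/41) + (1/7)(7/41) + (0)(4/41) = 125/287.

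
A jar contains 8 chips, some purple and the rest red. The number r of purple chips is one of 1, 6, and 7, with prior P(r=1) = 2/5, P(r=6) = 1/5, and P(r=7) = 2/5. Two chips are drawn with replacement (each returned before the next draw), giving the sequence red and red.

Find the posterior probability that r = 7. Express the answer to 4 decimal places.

The likelihood of the observed sequence under each hypothesis: P(data | r = 1) = (7/8)(7/8) = 49/64; P(data | r = 6) = (2/8)(2/8) = 1/16; P(data | r = 7) = (1/8)(1/8) = 1/64.
The prior-weighted likelihoods are 2/5 · 49/64 = 49/160, 1/5 · 1/16 = 1/80, 2/5 · 1/64 = 1/160; these sum to 13/40.
Hence P(r = 7 | data) = (1/160) / (13/40) = 1/52.

0.0192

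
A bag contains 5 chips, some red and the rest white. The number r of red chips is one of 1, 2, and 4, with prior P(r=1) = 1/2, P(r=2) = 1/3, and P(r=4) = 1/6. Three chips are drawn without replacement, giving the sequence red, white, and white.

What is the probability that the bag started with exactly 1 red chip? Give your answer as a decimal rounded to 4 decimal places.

For each hypothesis, P(data | H) works out to: P(data | r = 1) = (1/5)(4/4)(3/3) = 1/5; P(data | r = 2) = (2/5)(3/4)(2/3) = 1/5; P(data | r = 4) = (4/5)(1/4)(0/3) = 0.
The prior-weighted likelihoods are 1/2 · 1/5 = 1/10, 1/3 · 1/5 = 1/15, 1/6 · 0 = 0; with total 1/6.
Therefore the posterior P(r = 1 | data) = (1/10) / (1/6) = 3/5.

0.6000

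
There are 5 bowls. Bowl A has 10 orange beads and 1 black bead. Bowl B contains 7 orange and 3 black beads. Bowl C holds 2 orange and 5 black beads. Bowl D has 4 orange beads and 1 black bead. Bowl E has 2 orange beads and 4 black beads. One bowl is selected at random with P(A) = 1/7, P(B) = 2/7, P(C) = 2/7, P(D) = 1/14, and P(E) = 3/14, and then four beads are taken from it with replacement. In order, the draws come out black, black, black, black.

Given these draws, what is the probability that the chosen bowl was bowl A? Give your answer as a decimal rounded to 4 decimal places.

Compute the likelihood of the observed sequence for each case: P(data | bowl A) = (1/11)(1/11)(1/11)(1/11) = 6.8301e-05; P(data | bowl B) = (3/10)(3/10)(3/10)(3/10) = 0.0081; P(data | bowl C) = (5/7)(5/7)(5/7)(5/7) = 0.26031; P(data | bowl D) = (1/5)(1/5)(1/5)(1/5) = 0.0016; P(data | bowl E) = (4/6)(4/6)(4/6)(4/6) = 0.19753.
Weighting by the prior gives 1/7 · 6.8301e-05 = 9.7573e-06, 2/7 · 0.0081 = 0.0023143, 2/7 · 0.26031 = 0.074374, 1/14 · 0.0016 = 0.00011429, 3/14 · 0.19753 = 0.042328; summing to 0.11914.
So P(bowl A | data) = (9.7573e-06) / (0.11914) = 8.1898e-05.

0.0001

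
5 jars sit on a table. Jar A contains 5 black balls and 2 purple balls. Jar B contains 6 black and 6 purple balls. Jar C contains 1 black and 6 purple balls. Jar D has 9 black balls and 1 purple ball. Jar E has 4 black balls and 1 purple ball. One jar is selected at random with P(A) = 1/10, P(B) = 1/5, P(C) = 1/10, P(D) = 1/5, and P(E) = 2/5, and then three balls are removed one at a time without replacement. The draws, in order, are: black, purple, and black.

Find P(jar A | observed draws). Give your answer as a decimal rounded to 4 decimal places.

0.1302

Compute the likelihood of the observed sequence for each case: P(data | jar A) = (5/7)(2/6)(4/5) = 0.19048; P(data | jar B) = (6/12)(6/11)(5/10) = 0.13636; P(data | jar C) = (1/7)(6/6)(0/5) = 0; P(data | jar D) = (9/10)(1/9)(8/8) = 0.1; P(data | jar E) = (4/5)(1/4)(3/3) = 0.2.
The prior-weighted likelihoods are 1/10 · 0.19048 = 0.019048, 1/5 · 0.13636 = 0.027273, 1/10 · 0 = 0, 1/5 · 0.1 = 0.02, 2/5 · 0.2 = 0.08; with total 0.14632.
By Bayes' rule, P(jar A | data) = (0.019048) / (0.14632) = 0.13018.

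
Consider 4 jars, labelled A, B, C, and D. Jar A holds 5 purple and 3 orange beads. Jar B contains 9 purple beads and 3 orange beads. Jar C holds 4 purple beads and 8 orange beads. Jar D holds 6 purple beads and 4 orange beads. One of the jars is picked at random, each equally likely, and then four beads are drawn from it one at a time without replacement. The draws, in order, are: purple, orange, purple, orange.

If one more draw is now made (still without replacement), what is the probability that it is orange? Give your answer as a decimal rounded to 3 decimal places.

Under each hypothesis, the probability of the observed sequence is: P(data | jar A) = (5/8)(3/7)(4/6)(2/5) = 0.071429; P(data | jar B) = (9/12)(3/11)(8/10)(2/9) = 0.036364; P(data | jar C) = (4/12)(8/11)(3/10)(7/9) = 0.056566; P(data | jar D) = (6/10)(4/9)(5/8)(3/7) = 0.071429.
Weighting by the prior gives 1/4 · 0.071429 = 0.017857, 1/4 · 0.036364 = 0.0090909, 1/4 · 0.056566 = 0.014141, 1/4 · 0.071429 = 0.017857; these sum to 0.058947.
Dividing through by the total gives posterior P(jar A | data) = 0.30294, P(jar B | data) = 0.15422, P(jar C | data) = 0.2399, P(jar D | data) = 0.30294.
Averaging over the posterior, P(orange next | data) = (1/4)(0.30294) + (1/8)(0.15422) + (3/4)(0.2399) + (1/3)(0.30294) = 0.37592.

0.376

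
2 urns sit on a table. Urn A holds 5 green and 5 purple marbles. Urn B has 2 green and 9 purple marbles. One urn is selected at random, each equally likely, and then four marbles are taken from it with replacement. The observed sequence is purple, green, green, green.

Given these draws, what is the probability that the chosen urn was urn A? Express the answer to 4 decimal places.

0.9271

Compute the likelihood of the observed sequence for each case: P(data | urn A) = (5/10)(5/10)(5/10)(5/10) = 0.0625; P(data | urn B) = (9/11)(2/11)(2/11)(2/11) = 0.0049177.
The prior-weighted likelihoods are 1/2 · 0.0625 = 0.03125, 1/2 · 0.0049177 = 0.0024588; summing to 0.033709.
So P(urn A | data) = (0.03125) / (0.033709) = 0.92706.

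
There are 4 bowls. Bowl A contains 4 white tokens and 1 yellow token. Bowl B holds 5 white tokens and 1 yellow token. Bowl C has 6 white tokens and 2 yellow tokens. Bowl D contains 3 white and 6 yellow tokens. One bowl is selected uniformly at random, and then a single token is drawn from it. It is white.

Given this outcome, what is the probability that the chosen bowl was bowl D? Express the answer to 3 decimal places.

The likelihood of this draw under each hypothesis: P(data | bowl A) = (4/5) = 4/5; P(data | bowl B) = (5/6) = 5/6; P(data | bowl C) = (6/8) = 3/4; P(data | bowl D) = (3/9) = 1/3.
Weighting by the prior gives 1/4 · 4/5 = 1/5, 1/4 · 5/6 = 5/24, 1/4 · 3/4 = 3/16, 1/4 · 1/3 = 1/12; with total 163/240.
Hence P(bowl D | data) = (1/12) / (163/240) = 20/163.

0.123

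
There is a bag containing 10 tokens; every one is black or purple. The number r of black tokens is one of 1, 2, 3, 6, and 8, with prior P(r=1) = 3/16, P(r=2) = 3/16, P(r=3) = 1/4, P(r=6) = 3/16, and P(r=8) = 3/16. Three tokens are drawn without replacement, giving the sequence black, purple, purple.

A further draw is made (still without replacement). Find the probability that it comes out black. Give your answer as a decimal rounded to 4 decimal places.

0.2987

The likelihood of the observed sequence under each hypothesis: P(data | r = 1) = (1/10)(9/9)(8/8) = 1/10; P(data | r = 2) = (2/10)(8/9)(7/8) = 7/45; P(data | r = 3) = (3/10)(7/9)(6/8) = 7/40; P(data | r = 6) = (6/10)(4/9)(3/8) = 1/10; P(data | r = 8) = (8/10)(2/9)(1/8) = 1/45.
The prior-weighted likelihoods are 3/16 · 1/10 = 3/160, 3/16 · 7/45 = 7/240, 1/4 · 7/40 = 7/160, 3/16 · 1/10 = 3/160, 3/16 · 1/45 = 1/240; summing to 11/96.
Normalising, the posterior is P(r = 1 | data) = 9/55, P(r = 2 | data) = 14/55, P(r = 3 | data) = 21/55, P(r = 6 | data) = 9/55, P(r = 8 | data) = 2/55.
So P(black next | data) = Σ P(black next | H) P(H | data) = (0)(9/55) + (1/7)(14/55) + (2/7)(21/55) + (5/7)(9/55) + (1)(2/55) = 23/77.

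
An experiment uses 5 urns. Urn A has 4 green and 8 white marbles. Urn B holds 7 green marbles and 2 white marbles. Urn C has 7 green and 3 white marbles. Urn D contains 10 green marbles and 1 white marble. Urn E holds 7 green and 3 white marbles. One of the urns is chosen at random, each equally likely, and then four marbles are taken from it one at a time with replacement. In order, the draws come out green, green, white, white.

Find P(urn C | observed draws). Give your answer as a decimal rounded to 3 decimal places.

Under each hypothesis, the probability of the observed sequence is: P(data | urn A) = (4/12)(4/12)(8/12)(8/12) = 0.049383; P(data | urn B) = (7/9)(7/9)(2/9)(2/9) = 0.029873; P(data | urn C) = (7/10)(7/10)(3/10)(3/10) = 0.0441; P(data | urn D) = (10/11)(10/11)(1/11)(1/11) = 0.0068301; P(data | urn E) = (7/10)(7/10)(3/10)(3/10) = 0.0441.
The prior-weighted likelihoods are 1/5 · 0.049383 = 0.0098765, 1/5 · 0.029873 = 0.0059747, 1/5 · 0.0441 = 0.00882, 1/5 · 0.0068301 = 0.001366, 1/5 · 0.0441 = 0.00882; with total 0.034857.
Therefore the posterior P(urn C | data) = (0.00882) / (0.034857) = 0.25303.

0.253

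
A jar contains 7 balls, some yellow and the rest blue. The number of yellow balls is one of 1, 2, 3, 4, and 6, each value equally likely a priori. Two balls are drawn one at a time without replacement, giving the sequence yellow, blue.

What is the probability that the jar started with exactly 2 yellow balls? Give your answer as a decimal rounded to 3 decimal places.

0.217

For each hypothesis, P(data | H) works out to: P(data | r = 1) = (1/7)(6/6) = 1/7; P(data | r = 2) = (2/7)(5/6) = 5/21; P(data | r = 3) = (3/7)(4/6) = 2/7; P(data | r = 4) = (4/7)(3/6) = 2/7; P(data | r = 6) = (6/7)(1/6) = 1/7.
Weighting by the prior gives 1/5 · 1/7 = 1/35, 1/5 · 5/21 = 1/21, 1/5 · 2/7 = 2/35, 1/5 · 2/7 = 2/35, 1/5 · 1/7 = 1/35; with total 23/105.
Hence P(r = 2 | data) = (1/21) / (23/105) = 5/23.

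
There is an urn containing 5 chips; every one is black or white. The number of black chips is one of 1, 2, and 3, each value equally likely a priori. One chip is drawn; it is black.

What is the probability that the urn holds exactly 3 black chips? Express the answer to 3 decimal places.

Compute the likelihood of this draw for each case: P(data | r = 1) = (1/5) = 1/5; P(data | r = 2) = (2/5) = 2/5; P(data | r = 3) = (3/5) = 3/5.
The prior-weighted likelihoods are 1/3 · 1/5 = 1/15, 1/3 · 2/5 = 2/15, 1/3 · 3/5 = 1/5; these sum to 2/5.
Hence P(r = 3 | data) = (1/5) / (2/5) = 1/2.

0.500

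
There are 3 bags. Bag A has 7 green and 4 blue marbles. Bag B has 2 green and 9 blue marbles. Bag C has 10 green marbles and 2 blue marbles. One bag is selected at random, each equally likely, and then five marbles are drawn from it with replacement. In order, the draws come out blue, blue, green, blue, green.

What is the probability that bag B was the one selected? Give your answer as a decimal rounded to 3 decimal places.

0.444

Under each hypothesis, the probability of the observed sequence is: P(data | bag A) = (4/11)(4/11)(7/11)(4/11)(7/11) = 0.019472; P(data | bag B) = (9/11)(9/11)(2/11)(9/11)(2/11) = 0.018106; P(data | bag C) = (2/12)(2/12)(10/12)(2/12)(10/12) = 0.003215.
Multiplying each by its prior: 1/3 · 0.019472 = 0.0064907, 1/3 · 0.018106 = 0.0060354, 1/3 · 0.003215 = 0.0010717; these sum to 0.013598.
Hence P(bag B | data) = (0.0060354) / (0.013598) = 0.44385.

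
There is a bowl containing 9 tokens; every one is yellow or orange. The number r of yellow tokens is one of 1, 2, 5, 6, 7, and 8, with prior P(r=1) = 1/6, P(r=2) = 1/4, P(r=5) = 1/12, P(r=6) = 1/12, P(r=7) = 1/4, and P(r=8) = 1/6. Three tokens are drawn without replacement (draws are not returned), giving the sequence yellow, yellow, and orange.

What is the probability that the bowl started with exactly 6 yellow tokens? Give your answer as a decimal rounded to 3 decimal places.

The likelihood of the observed sequence under each hypothesis: P(data | r = 1) = (1/9)(0/8) = 0; P(data | r = 2) = (2/9)(1/8)(7/7) = 1/36; P(data | r = 5) = (5/9)(4/8)(4/7) = 10/63; P(data | r = 6) = (6/9)(5/8)(3/7) = 5/28; P(data | r = 7) = (7/9)(6/8)(2/7) = 1/6; P(data | r = 8) = (8/9)(7/8)(1/7) = 1/9.
Multiplying each by its prior: 1/6 · 0 = 0, 1/4 · 1/36 = 1/144, 1/12 · 10/63 = 5/378, 1/12 · 5/28 = 5/336, 1/4 · 1/6 = 1/24, 1/6 · 1/9 = 1/54; with total 2/21.
So P(r = 6 | data) = (5/336) / (2/21) = 5/32.

0.156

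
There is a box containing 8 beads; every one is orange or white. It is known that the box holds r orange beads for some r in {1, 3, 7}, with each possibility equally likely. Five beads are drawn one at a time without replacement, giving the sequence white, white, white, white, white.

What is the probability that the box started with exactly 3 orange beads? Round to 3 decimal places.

0.045

Under each hypothesis, the probability of the observed sequence is: P(data | r = 1) = (7/8)(6/7)(5/6)(4/5)(3/4) = 3/8; P(data | r = 3) = (5/8)(4/7)(3/6)(2/5)(1/4) = 1/56; P(data | r = 7) = (1/8)(0/7) = 0.
The prior-weighted likelihoods are 1/3 · 3/8 = 1/8, 1/3 · 1/56 = 1/168, 1/3 · 0 = 0; summing to 11/84.
Hence P(r = 3 | data) = (1/168) / (11/84) = 1/22.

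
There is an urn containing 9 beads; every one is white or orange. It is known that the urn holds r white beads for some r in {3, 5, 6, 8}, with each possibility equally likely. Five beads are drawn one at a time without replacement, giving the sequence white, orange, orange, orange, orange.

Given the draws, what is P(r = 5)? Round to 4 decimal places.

0.1000

Compute the likelihood of the observed sequence for each case: P(data | r = 3) = (3/9)(6/8)(5/7)(4/6)(3/5) = 1/14; P(data | r = 5) = (5/9)(4/8)(3/7)(2/6)(1/5) = 1/126; P(data | r = 6) = (6/9)(3/8)(2/7)(1/6)(0/5) = 0; P(data | r = 8) = (8/9)(1/8)(0/7) = 0.
Weighting by the prior gives 1/4 · 1/14 = 1/56, 1/4 · 1/126 = 1/504, 1/4 · 0 = 0, 1/4 · 0 = 0; summing to 5/252.
By Bayes' rule, P(r = 5 | data) = (1/504) / (5/252) = 1/10.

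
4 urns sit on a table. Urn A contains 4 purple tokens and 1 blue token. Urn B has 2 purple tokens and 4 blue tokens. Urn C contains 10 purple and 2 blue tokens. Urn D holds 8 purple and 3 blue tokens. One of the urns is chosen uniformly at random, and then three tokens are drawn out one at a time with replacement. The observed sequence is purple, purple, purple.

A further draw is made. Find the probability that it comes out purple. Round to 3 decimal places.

0.783

The likelihood of the observed sequence under each hypothesis: P(data | urn A) = (4/5)(4/5)(4/5) = 0.512; P(data | urn B) = (2/6)(2/6)(2/6) = 0.037037; P(data | urn C) = (10/12)(10/12)(10/12) = 0.5787; P(data | urn D) = (8/11)(8/11)(8/11) = 0.38467.
Multiplying each by its prior: 1/4 · 0.512 = 0.128, 1/4 · 0.037037 = 0.0092593, 1/4 · 0.5787 = 0.14468, 1/4 · 0.38467 = 0.096168; these sum to 0.3781.
Dividing through by the total gives posterior P(urn A | data) = 0.33853, P(urn B | data) = 0.024489, P(urn C | data) = 0.38264, P(urn D | data) = 0.25434.
The predictive probability is P(purple next | data) = (4/5)(0.33853) + (1/3)(0.024489) + (5/6)(0.38264) + (8/11)(0.25434) = 0.78283.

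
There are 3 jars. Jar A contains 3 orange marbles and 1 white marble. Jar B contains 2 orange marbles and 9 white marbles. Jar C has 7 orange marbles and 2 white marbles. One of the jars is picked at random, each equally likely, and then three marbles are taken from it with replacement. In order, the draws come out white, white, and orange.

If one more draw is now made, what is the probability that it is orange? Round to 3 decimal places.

Under each hypothesis, the probability of the observed sequence is: P(data | jar A) = (1/4)(1/4)(3/4) = 0.046875; P(data | jar B) = (9/11)(9/11)(2/11) = 0.12171; P(data | jar C) = (2/9)(2/9)(7/9) = 0.038409.
Multiplying each by its prior: 1/3 · 0.046875 = 0.015625, 1/3 · 0.12171 = 0.040571, 1/3 · 0.038409 = 0.012803; summing to 0.068999.
Normalising, the posterior is P(jar A | data) = 0.22645, P(jar B | data) = 0.58799, P(jar C | data) = 0.18555.
So P(orange next | data) = Σ P(orange next | H) P(H | data) = (3/4)(0.22645) + (2/11)(0.58799) + (7/9)(0.18555) = 0.42107.

0.421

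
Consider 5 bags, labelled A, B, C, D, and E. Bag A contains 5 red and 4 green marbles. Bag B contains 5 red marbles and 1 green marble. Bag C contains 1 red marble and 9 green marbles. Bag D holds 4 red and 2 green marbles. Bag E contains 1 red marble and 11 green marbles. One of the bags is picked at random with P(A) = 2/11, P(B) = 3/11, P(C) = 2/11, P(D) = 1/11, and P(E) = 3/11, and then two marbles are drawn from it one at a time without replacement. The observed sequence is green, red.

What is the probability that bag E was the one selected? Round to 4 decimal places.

0.1411

The likelihood of the observed sequence under each hypothesis: P(data | bag A) = (4/9)(5/8) = 5/18; P(data | bag B) = (1/6)(5/5) = 1/6; P(data | bag C) = (9/10)(1/9) = 1/10; P(data | bag D) = (2/6)(4/5) = 4/15; P(data | bag E) = (11/12)(1/11) = 1/12.
Multiplying each by its prior: 2/11 · 5/18 = 5/99, 3/11 · 1/6 = 1/22, 2/11 · 1/10 = 1/55, 1/11 · 4/15 = 4/165, 3/11 · 1/12 = 1/44; with total 29/180.
By Bayes' rule, P(bag E | data) = (1/44) / (29/180) = 45/319.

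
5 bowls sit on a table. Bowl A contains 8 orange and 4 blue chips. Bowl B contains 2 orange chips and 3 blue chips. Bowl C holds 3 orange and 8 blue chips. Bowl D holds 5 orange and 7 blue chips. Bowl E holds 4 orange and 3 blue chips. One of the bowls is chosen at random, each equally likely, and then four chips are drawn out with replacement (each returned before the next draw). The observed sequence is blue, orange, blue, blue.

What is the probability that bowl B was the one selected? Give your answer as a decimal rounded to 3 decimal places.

Compute the likelihood of the observed sequence for each case: P(data | bowl A) = (4/12)(8/12)(4/12)(4/12) = 0.024691; P(data | bowl B) = (3/5)(2/5)(3/5)(3/5) = 0.0864; P(data | bowl C) = (8/11)(3/11)(8/11)(8/11) = 0.10491; P(data | bowl D) = (7/12)(5/12)(7/12)(7/12) = 0.082706; P(data | bowl E) = (3/7)(4/7)(3/7)(3/7) = 0.044981.
Multiplying each by its prior: 1/5 · 0.024691 = 0.0049383, 1/5 · 0.0864 = 0.01728, 1/5 · 0.10491 = 0.020982, 1/5 · 0.082706 = 0.016541, 1/5 · 0.044981 = 0.0089963; summing to 0.068738.
Hence P(bowl B | data) = (0.01728) / (0.068738) = 0.25139.

0.251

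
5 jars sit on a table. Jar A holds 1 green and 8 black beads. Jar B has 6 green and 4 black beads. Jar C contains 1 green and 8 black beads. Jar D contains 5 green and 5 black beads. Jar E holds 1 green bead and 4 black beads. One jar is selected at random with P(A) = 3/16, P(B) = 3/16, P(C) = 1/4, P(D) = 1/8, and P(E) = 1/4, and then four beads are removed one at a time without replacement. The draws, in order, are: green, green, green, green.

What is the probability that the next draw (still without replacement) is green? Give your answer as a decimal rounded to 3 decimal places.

0.303

Compute the likelihood of the observed sequence for each case: P(data | jar A) = (1/9)(0/8) = 0; P(data | jar B) = (6/10)(5/9)(4/8)(3/7) = 1/14; P(data | jar C) = (1/9)(0/8) = 0; P(data | jar D) = (5/10)(4/9)(3/8)(2/7) = 1/42; P(data | jar E) = (1/5)(0/4) = 0.
The prior-weighted likelihoods are 3/16 · 0 = 0, 3/16 · 1/14 = 3/224, 1/4 · 0 = 0, 1/8 · 1/42 = 1/336, 1/4 · 0 = 0; these sum to 11/672.
Normalising, the posterior is P(jar A | data) = 0, P(jar B | data) = 9/11, P(jar C | data) = 0, P(jar D | data) = 2/11, P(jar E | data) = 0.
Averaging over the posterior, P(green next | data) = (1/3)(9/11) + (1/6)(2/11) = 10/33.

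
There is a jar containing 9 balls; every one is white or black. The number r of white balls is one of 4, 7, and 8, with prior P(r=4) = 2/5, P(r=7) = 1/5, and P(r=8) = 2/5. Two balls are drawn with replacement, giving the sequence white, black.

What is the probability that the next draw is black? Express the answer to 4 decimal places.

0.3873

For each hypothesis, P(data | H) works out to: P(data | r = 4) = (4/9)(5/9) = 20/81; P(data | r = 7) = (7/9)(2/9) = 14/81; P(data | r = 8) = (8/9)(1/9) = 8/81.
Weighting by the prior gives 2/5 · 20/81 = 8/81, 1/5 · 14/81 = 14/405, 2/5 · 8/81 = 16/405; these sum to 14/81.
The posterior is then P(r = 4 | data) = 4/7, P(r = 7 | data) = 1/5, P(r = 8 | data) = 8/35.
The predictive probability is P(black next | data) = (5/9)(4/7) + (2/9)(1/5) + (1/9)(8/35) = 122/315.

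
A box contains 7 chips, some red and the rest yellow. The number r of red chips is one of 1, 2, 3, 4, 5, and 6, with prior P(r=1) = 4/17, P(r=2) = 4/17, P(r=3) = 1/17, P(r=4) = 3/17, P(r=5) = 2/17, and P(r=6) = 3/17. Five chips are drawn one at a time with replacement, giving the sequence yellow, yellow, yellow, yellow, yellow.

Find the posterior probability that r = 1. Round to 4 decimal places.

The likelihood of the observed sequence under each hypothesis: P(data | r = 1) = (6/7)(6/7)(6/7)(6/7)(6/7) = 0.46266; P(data | r = 2) = (5/7)(5/7)(5/7)(5/7)(5/7) = 0.18593; P(data | r = 3) = (4/7)(4/7)(4/7)(4/7)(4/7) = 0.060927; P(data | r = 4) = (3/7)(3/7)(3/7)(3/7)(3/7) = 0.014458; P(data | r = 5) = (2/7)(2/7)(2/7)(2/7)(2/7) = 0.001904; P(data | r = 6) = (1/7)(1/7)(1/7)(1/7)(1/7) = 5.9499e-05.
The prior-weighted likelihoods are 4/17 · 0.46266 = 0.10886, 4/17 · 0.18593 = 0.043749, 1/17 · 0.060927 = 0.0035839, 3/17 · 0.014458 = 0.0025515, 2/17 · 0.001904 = 0.000224, 3/17 · 5.9499e-05 = 1.05e-05; summing to 0.15898.
So P(r = 1 | data) = (0.10886) / (0.15898) = 0.68475.

0.6847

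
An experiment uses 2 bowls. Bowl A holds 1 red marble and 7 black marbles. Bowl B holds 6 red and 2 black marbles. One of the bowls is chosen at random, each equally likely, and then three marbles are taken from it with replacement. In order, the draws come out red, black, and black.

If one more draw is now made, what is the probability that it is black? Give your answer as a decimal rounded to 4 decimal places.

Under each hypothesis, the probability of the observed sequence is: P(data | bowl A) = (1/8)(7/8)(7/8) = 0.095703; P(data | bowl B) = (6/8)(2/8)(2/8) = 0.046875.
Weighting by the prior gives 1/2 · 0.095703 = 0.047852, 1/2 · 0.046875 = 0.023438; these sum to 0.071289.
The posterior is then P(bowl A | data) = 0.67123, P(bowl B | data) = 0.32877.
So P(black next | data) = Σ P(black next | H) P(H | data) = (7/8)(0.67123) + (1/4)(0.32877) = 0.66952.

0.6695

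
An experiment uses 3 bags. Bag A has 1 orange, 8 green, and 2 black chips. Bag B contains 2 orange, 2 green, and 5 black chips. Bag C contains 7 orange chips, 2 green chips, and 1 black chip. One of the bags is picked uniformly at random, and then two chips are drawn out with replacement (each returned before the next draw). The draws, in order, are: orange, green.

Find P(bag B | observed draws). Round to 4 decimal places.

0.1933

For each hypothesis, P(data | H) works out to: P(data | bag A) = (1/11)(8/11) = 0.066116; P(data | bag B) = (2/9)(2/9) = 0.049383; P(data | bag C) = (7/10)(2/10) = 0.14.
Multiplying each by its prior: 1/3 · 0.066116 = 0.022039, 1/3 · 0.049383 = 0.016461, 1/3 · 0.14 = 0.046667; these sum to 0.085166.
Hence P(bag B | data) = (0.016461) / (0.085166) = 0.19328.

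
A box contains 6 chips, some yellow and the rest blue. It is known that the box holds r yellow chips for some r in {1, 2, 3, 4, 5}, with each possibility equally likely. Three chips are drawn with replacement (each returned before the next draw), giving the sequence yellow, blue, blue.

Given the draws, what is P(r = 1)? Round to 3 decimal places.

Under each hypothesis, the probability of the observed sequence is: P(data | r = 1) = (1/6)(5/6)(5/6) = 25/216; P(data | r = 2) = (2/6)(4/6)(4/6) = 4/27; P(data | r = 3) = (3/6)(3/6)(3/6) = 1/8; P(data | r = 4) = (4/6)(2/6)(2/6) = 2/27; P(data | r = 5) = (5/6)(1/6)(1/6) = 5/216.
The prior-weighted likelihoods are 1/5 · 25/216 = 5/216, 1/5 · 4/27 = 4/135, 1/5 · 1/8 = 1/40, 1/5 · 2/27 = 2/135, 1/5 · 5/216 = 1/216; with total 7/72.
Therefore the posterior P(r = 1 | data) = (5/216) / (7/72) = 5/21.

0.238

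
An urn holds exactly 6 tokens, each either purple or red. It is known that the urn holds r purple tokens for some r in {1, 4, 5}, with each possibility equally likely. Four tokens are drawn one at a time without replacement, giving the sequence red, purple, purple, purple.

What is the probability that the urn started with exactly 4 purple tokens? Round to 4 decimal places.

0.4444

For each hypothesis, P(data | H) works out to: P(data | r = 1) = (5/6)(1/5)(0/4) = 0; P(data | r = 4) = (2/6)(4/5)(3/4)(2/3) = 2/15; P(data | r = 5) = (1/6)(5/5)(4/4)(3/3) = 1/6.
Multiplying each by its prior: 1/3 · 0 = 0, 1/3 · 2/15 = 2/45, 1/3 · 1/6 = 1/18; summing to 1/10.
So P(r = 4 | data) = (2/45) / (1/10) = 4/9.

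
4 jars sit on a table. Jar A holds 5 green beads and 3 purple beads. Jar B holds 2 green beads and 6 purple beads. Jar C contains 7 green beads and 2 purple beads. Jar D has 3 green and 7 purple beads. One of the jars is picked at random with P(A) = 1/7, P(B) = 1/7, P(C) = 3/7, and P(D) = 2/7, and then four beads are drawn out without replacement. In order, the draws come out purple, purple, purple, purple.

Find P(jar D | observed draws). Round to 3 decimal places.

0.609

Under each hypothesis, the probability of the observed sequence is: P(data | jar A) = (3/8)(2/7)(1/6)(0/5) = 0; P(data | jar B) = (6/8)(5/7)(4/6)(3/5) = 3/14; P(data | jar C) = (2/9)(1/8)(0/7) = 0; P(data | jar D) = (7/10)(6/9)(5/8)(4/7) = 1/6.
Multiplying each by its prior: 1/7 · 0 = 0, 1/7 · 3/14 = 3/98, 3/7 · 0 = 0, 2/7 · 1/6 = 1/21; summing to 23/294.
Therefore the posterior P(jar D | data) = (1/21) / (23/294) = 14/23.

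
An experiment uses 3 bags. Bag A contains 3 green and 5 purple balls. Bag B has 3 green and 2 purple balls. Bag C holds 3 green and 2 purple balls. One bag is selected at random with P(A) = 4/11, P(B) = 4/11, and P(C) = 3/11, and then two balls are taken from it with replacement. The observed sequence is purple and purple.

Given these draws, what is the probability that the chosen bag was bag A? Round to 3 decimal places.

0.582

The likelihood of the observed sequence under each hypothesis: P(data | bag A) = (5/8)(5/8) = 0.39062; P(data | bag B) = (2/5)(2/5) = 0.16; P(data | bag C) = (2/5)(2/5) = 0.16.
Weighting by the prior gives 4/11 · 0.39062 = 0.14205, 4/11 · 0.16 = 0.058182, 3/11 · 0.16 = 0.043636; summing to 0.24386.
Hence P(bag A | data) = (0.14205) / (0.24386) = 0.58248.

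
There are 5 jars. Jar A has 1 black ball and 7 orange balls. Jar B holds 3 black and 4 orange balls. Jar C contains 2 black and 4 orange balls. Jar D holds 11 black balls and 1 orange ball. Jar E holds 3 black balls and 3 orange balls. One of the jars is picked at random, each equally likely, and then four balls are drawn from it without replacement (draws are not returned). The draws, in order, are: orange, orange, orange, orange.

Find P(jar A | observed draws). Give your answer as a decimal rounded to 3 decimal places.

0.840

Under each hypothesis, the probability of the observed sequence is: P(data | jar A) = (7/8)(6/7)(5/6)(4/5) = 1/2; P(data | jar B) = (4/7)(3/6)(2/5)(1/4) = 1/35; P(data | jar C) = (4/6)(3/5)(2/4)(1/3) = 1/15; P(data | jar D) = (1/12)(0/11) = 0; P(data | jar E) = (3/6)(2/5)(1/4)(0/3) = 0.
Weighting by the prior gives 1/5 · 1/2 = 1/10, 1/5 · 1/35 = 1/175, 1/5 · 1/15 = 1/75, 1/5 · 0 = 0, 1/5 · 0 = 0; these sum to 5/42.
Therefore the posterior P(jar A | data) = (1/10) / (5/42) = 21/25.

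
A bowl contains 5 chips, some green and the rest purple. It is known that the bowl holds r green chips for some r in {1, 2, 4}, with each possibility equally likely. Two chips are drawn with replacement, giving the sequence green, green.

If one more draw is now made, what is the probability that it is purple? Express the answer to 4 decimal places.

0.3048

Under each hypothesis, the probability of the observed sequence is: P(data | r = 1) = (1/5)(1/5) = 1/25; P(data | r = 2) = (2/5)(2/5) = 4/25; P(data | r = 4) = (4/5)(4/5) = 16/25.
The prior-weighted likelihoods are 1/3 · 1/25 = 1/75, 1/3 · 4/25 = 4/75, 1/3 · 16/25 = 16/75; summing to 7/25.
The posterior is then P(r = 1 | data) = 1/21, P(r = 2 | data) = 4/21, P(r = 4 | data) = 16/21.
Averaging over the posterior, P(purple next | data) = (4/5)(1/21) + (3/5)(4/21) + (1/5)(16/21) = 32/105.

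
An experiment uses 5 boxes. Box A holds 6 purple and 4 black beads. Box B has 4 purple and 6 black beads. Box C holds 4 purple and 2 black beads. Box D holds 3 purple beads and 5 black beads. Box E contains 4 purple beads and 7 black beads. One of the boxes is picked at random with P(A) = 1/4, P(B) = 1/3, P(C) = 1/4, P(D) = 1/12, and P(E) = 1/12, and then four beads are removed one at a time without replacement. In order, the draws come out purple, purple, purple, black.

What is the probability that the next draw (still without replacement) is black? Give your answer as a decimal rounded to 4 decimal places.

Compute the likelihood of the observed sequence for each case: P(data | box A) = (6/10)(5/9)(4/8)(4/7) = 0.095238; P(data | box B) = (4/10)(3/9)(2/8)(6/7) = 0.028571; P(data | box C) = (4/6)(3/5)(2/4)(2/3) = 0.13333; P(data | box D) = (3/8)(2/7)(1/6)(5/5) = 0.017857; P(data | box E) = (4/11)(3/10)(2/9)(7/8) = 0.021212.
Weighting by the prior gives 1/4 · 0.095238 = 0.02381, 1/3 · 0.028571 = 0.0095238, 1/4 · 0.13333 = 0.033333, 1/12 · 0.017857 = 0.0014881, 1/12 · 0.021212 = 0.0017677; these sum to 0.069922.
Normalising, the posterior is P(box A | data) = 0.34051, P(box B | data) = 0.13621, P(box C | data) = 0.47672, P(box D | data) = 0.021282, P(box E | data) = 0.025281.
The predictive probability is P(black next | data) = (1/2)(0.34051) + (5/6)(0.13621) + (1/2)(0.47672) + (1)(0.021282) + (6/7)(0.025281) = 0.56507.

0.5651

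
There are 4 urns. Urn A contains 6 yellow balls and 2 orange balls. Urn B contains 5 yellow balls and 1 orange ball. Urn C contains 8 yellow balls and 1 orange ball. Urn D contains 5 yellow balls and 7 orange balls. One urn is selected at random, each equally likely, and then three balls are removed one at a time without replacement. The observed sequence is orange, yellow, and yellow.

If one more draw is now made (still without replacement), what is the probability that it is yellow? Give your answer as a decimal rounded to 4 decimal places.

0.8108

The likelihood of the observed sequence under each hypothesis: P(data | urn A) = (2/8)(6/7)(5/6) = 0.17857; P(data | urn B) = (1/6)(5/5)(4/4) = 0.16667; P(data | urn C) = (1/9)(8/8)(7/7) = 0.11111; P(data | urn D) = (7/12)(5/11)(4/10) = 0.10606.
Weighting by the prior gives 1/4 · 0.17857 = 0.044643, 1/4 · 0.16667 = 0.041667, 1/4 · 0.11111 = 0.027778, 1/4 · 0.10606 = 0.026515; summing to 0.1406.
Dividing through by the total gives posterior P(urn A | data) = 0.31751, P(urn B | data) = 0.29634, P(urn C | data) = 0.19756, P(urn D | data) = 0.18858.
The predictive probability is P(yellow next | data) = (4/5)(0.31751) + (1)(0.29634) + (1)(0.19756) + (1/3)(0.18858) = 0.81078.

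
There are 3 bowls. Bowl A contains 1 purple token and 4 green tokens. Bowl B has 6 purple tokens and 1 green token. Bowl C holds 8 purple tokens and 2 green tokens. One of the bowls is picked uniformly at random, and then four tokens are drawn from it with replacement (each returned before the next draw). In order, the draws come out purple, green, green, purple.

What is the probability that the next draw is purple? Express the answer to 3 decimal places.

0.581

Compute the likelihood of the observed sequence for each case: P(data | bowl A) = (1/5)(4/5)(4/5)(1/5) = 0.0256; P(data | bowl B) = (6/7)(1/7)(1/7)(6/7) = 0.014994; P(data | bowl C) = (8/10)(2/10)(2/10)(8/10) = 0.0256.
Multiplying each by its prior: 1/3 · 0.0256 = 0.0085333, 1/3 · 0.014994 = 0.0049979, 1/3 · 0.0256 = 0.0085333; these sum to 0.022065.
Normalising, the posterior is P(bowl A | data) = 0.38674, P(bowl B | data) = 0.22651, P(bowl C | data) = 0.38674.
Averaging over the posterior, P(purple next | data) = (1/5)(0.38674) + (6/7)(0.22651) + (4/5)(0.38674) = 0.5809.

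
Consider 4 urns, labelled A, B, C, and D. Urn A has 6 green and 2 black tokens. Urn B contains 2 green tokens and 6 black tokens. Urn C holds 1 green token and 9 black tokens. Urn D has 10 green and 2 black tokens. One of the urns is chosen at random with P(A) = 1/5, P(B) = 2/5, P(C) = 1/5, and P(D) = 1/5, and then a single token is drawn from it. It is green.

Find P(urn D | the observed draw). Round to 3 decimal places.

0.382

Compute the likelihood of this draw for each case: P(data | urn A) = (6/8) = 3/4; P(data | urn B) = (2/8) = 1/4; P(data | urn C) = (1/10) = 1/10; P(data | urn D) = (10/12) = 5/6.
Multiplying each by its prior: 1/5 · 3/4 = 3/20, 2/5 · 1/4 = 1/10, 1/5 · 1/10 = 1/50, 1/5 · 5/6 = 1/6; these sum to 131/300.
By Bayes' rule, P(urn D | data) = (1/6) / (131/300) = 50/131.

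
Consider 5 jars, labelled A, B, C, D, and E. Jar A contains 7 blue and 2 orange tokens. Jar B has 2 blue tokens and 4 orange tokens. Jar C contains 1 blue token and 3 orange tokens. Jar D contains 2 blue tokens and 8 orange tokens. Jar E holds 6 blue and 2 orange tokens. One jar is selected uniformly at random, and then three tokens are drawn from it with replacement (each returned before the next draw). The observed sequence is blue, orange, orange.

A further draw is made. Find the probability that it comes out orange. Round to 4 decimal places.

The likelihood of the observed sequence under each hypothesis: P(data | jar A) = (7/9)(2/9)(2/9) = 0.038409; P(data | jar B) = (2/6)(4/6)(4/6) = 0.14815; P(data | jar C) = (1/4)(3/4)(3/4) = 0.14062; P(data | jar D) = (2/10)(8/10)(8/10) = 0.128; P(data | jar E) = (6/8)(2/8)(2/8) = 0.046875.
Weighting by the prior gives 1/5 · 0.038409 = 0.0076818, 1/5 · 0.14815 = 0.02963, 1/5 · 0.14062 = 0.028125, 1/5 · 0.128 = 0.0256, 1/5 · 0.046875 = 0.009375; these sum to 0.10041.
The posterior is then P(jar A | data) = 0.076503, P(jar B | data) = 0.29508, P(jar C | data) = 0.2801, P(jar D | data) = 0.25495, P(jar E | data) = 0.093366.
So P(orange next | data) = Σ P(orange next | H) P(H | data) = (2/9)(0.076503) + (2/3)(0.29508) + (3/4)(0.2801) + (4/5)(0.25495) + (1/4)(0.093366) = 0.6511.

0.6511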